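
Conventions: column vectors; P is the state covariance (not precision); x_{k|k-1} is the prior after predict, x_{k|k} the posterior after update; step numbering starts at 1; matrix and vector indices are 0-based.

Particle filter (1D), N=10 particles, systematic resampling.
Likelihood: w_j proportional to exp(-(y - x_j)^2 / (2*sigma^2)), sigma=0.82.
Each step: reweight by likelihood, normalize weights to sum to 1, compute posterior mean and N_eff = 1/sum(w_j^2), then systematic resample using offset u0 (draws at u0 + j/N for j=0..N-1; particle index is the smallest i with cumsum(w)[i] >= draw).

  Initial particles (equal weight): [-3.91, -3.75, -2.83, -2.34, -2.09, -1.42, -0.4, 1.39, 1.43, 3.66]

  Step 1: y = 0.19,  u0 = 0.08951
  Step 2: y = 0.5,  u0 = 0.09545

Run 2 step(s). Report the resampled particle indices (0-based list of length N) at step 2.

resampled_idx = [1, 2, 3, 4, 5, 6, 7, 8, 9, 9]

step 1: w=[0.0000, 0.0000, 0.0007, 0.0053, 0.0130, 0.0904, 0.4795, 0.2129, 0.1980, 0.0001]  mean=0.2175  Neff=3.0972  idx=[5, 6, 6, 6, 6, 7, 7, 7, 8, 8]
step 2: w=[0.0130, 0.1102, 0.1102, 0.1102, 0.1102, 0.1116, 0.1116, 0.1116, 0.1058, 0.1058]  mean=0.5733  Neff=9.2201  idx=[1, 2, 3, 4, 5, 6, 7, 8, 9, 9]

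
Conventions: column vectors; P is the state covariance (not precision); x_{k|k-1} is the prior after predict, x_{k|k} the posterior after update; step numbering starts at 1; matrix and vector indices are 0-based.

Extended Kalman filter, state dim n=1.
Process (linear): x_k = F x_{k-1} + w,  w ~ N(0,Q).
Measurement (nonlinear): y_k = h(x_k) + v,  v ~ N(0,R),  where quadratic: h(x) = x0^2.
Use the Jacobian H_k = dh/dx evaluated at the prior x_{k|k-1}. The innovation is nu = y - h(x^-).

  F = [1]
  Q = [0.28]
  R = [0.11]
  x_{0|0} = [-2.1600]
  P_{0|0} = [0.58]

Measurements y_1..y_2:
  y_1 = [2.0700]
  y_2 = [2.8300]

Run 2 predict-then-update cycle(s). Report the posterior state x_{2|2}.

step 1: x^-=[-2.1600]  P^-=[0.8600]  H_jac=[-4.3200]  S=[16.1597]  K=[-0.2299]  nu=[-2.5956]  x^+=[-1.5633]  P^+=[0.0059]
step 2: x^-=[-1.5633]  P^-=[0.2859]  H_jac=[-3.1265]  S=[2.9042]  K=[-0.3077]  nu=[0.3862]  x^+=[-1.6821]  P^+=[0.0108]

x_post = [-1.6821]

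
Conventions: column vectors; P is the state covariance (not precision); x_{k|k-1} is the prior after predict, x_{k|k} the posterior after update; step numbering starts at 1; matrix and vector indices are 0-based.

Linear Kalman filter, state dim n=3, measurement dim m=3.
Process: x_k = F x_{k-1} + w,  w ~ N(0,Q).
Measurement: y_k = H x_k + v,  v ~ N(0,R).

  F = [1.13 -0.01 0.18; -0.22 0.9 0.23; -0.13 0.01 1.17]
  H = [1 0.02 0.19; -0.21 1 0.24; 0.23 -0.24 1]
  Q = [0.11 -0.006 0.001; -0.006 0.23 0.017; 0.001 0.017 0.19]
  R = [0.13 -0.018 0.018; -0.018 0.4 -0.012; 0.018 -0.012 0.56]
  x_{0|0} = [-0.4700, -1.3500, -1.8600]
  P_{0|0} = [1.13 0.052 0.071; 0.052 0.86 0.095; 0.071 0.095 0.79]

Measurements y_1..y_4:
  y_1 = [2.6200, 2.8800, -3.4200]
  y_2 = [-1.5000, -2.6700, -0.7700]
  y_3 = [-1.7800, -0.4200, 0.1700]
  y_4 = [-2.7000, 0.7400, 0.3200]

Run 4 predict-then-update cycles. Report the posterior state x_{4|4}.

step 1: x^-=[-0.8524, -1.5394, -2.1286]  P^-=[1.6059 -0.1781 0.0932; -0.1781 1.0346 0.3433; 0.0932 0.3433 1.2711]  S=[1.8131 -0.3685 0.7543; -0.3685 1.8089 0.2263; 0.7543 0.2263 1.8734]  K=[0.9158 -0.0748 -0.0900; 0.1310 0.6781 -0.1058; -0.0152 0.2670 0.6198]  nu=[3.9076, 4.7513, -1.4648]  x^+=[2.5026, 2.3494, -1.8277]  P^+=[0.1309 -0.0025 -0.0637; -0.0025 0.2696 0.0002; -0.0637 0.0002 0.3583]
step 2: x^-=[2.4755, 1.1435, -2.4403]  P^-=[0.2630 -0.0427 -0.0256; -0.0427 0.4812 0.1385; -0.0256 0.1385 0.7022]  S=[0.4081 -0.0523 0.1894; -0.0523 1.0202 0.1508; 0.1894 0.1508 1.2303]  K=[0.6484 -0.0606 -0.0557; 0.0817 0.5270 -0.0665; 0.0695 0.2359 0.4993]  nu=[-3.5347, -2.7080, 1.3753]  x^+=[0.2710, -0.6641, -2.6380]  P^+=[0.0924 -0.0059 -0.0414; -0.0059 0.2068 0.0089; -0.0414 0.0089 0.2897]
step 3: x^-=[-0.1620, -1.2640, -3.1283]  P^-=[0.2206 -0.0325 -0.0056; -0.0325 0.4275 0.1215; -0.0056 0.1215 0.6010]  S=[0.3700 -0.0382 0.1796; -0.0382 0.9444 0.1252; 0.1796 0.1252 1.1400]  K=[0.6069 -0.0546 -0.0432; 0.0771 0.5015 -0.0572; 0.1002 0.2257 0.4599]  nu=[-0.9984, 1.5608, 3.0322]  x^+=[-0.9841, -0.7319, -1.4815]  P^+=[0.0856 -0.0062 -0.0338; -0.0062 0.1958 0.0117; -0.0338 0.0117 0.2672]
step 4: x^-=[-1.3714, -0.7830, -1.6128]  P^-=[0.2144 -0.0298 0.0006; -0.0298 0.4176 0.1159; 0.0006 0.1159 0.5678]  S=[0.3650 -0.0358 0.1779; -0.0358 0.9279 0.1145; 0.1779 0.1145 1.1112]  K=[0.6001 -0.0525 -0.0393; 0.0772 0.4966 -0.0556; 0.1079 0.2208 0.4461]  nu=[-1.0066, 1.6220, 2.0603]  x^+=[-2.1415, -0.1697, -0.4441]  P^+=[0.0843 -0.0061 -0.0314; -0.0061 0.1937 0.0122; -0.0314 0.0122 0.2593]

x_post = [-2.1415, -0.1697, -0.4441]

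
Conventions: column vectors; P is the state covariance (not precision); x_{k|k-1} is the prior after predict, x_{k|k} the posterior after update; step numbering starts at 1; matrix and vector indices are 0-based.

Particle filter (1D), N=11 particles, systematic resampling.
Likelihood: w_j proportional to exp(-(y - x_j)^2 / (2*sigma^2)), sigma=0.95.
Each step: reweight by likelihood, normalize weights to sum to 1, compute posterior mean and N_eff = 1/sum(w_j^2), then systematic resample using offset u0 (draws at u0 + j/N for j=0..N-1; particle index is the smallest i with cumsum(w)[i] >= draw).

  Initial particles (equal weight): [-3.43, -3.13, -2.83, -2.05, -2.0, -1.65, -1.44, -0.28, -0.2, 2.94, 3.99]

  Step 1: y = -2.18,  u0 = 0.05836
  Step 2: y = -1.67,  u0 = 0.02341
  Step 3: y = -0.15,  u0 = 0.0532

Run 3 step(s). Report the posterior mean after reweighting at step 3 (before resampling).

post_mean = -1.7122

step 1: w=[0.0747, 0.1076, 0.1404, 0.1758, 0.1743, 0.1519, 0.1310, 0.0240, 0.0202, 0.0000, 0.0000]  mean=-2.1495  Neff=7.1739  idx=[0, 1, 2, 3, 3, 4, 4, 5, 5, 6, 7]
step 2: w=[0.0225, 0.0384, 0.0593, 0.1153, 0.1153, 0.1176, 0.1176, 0.1249, 0.1249, 0.1213, 0.0428]  mean=-1.9071  Neff=9.3001  idx=[1, 2, 3, 4, 5, 6, 6, 7, 8, 9, 9]
step 3: w=[0.0034, 0.0088, 0.0639, 0.0639, 0.0709, 0.0709, 0.0709, 0.1358, 0.1358, 0.1878, 0.1878]  mean=-1.7122  Neff=7.6473  idx=[2, 4, 5, 6, 7, 8, 8, 9, 9, 10, 10]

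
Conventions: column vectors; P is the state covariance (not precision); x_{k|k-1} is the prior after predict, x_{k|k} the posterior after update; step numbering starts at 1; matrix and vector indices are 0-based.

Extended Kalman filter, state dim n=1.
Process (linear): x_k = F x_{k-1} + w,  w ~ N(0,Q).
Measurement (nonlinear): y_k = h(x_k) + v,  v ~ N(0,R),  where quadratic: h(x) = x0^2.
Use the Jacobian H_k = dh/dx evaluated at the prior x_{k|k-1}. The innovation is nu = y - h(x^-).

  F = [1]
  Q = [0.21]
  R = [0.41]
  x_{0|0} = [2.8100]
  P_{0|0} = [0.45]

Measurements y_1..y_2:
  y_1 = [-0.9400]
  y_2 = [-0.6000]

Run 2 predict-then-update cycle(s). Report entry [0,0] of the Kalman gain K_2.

step 1: x^-=[2.8100]  P^-=[0.6600]  H_jac=[5.6200]  S=[21.2557]  K=[0.1745]  nu=[-8.8361]  x^+=[1.2681]  P^+=[0.0127]
step 2: x^-=[1.2681]  P^-=[0.2227]  H_jac=[2.5361]  S=[1.8426]  K=[0.3066]  nu=[-2.2080]  x^+=[0.5912]  P^+=[0.0496]

K[0,0] = 0.3066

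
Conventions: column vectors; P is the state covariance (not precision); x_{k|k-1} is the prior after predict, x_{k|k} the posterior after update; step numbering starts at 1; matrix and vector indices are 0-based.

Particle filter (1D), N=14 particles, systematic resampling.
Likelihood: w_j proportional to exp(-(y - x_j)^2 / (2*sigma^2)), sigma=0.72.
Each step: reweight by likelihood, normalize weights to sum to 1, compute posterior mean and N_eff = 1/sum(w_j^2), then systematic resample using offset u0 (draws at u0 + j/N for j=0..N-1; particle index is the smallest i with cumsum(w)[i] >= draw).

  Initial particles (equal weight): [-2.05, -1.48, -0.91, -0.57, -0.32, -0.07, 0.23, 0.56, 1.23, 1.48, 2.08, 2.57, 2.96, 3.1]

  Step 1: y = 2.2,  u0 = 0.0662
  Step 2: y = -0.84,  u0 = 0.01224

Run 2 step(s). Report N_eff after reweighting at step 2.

N_eff = 2.5042

step 1: w=[0.0000, 0.0000, 0.0000, 0.0002, 0.0005, 0.0017, 0.0059, 0.0186, 0.1006, 0.1512, 0.2458, 0.2184, 0.1428, 0.1141]  mean=2.2082  Neff=5.7161  idx=[8, 9, 9, 10, 10, 10, 10, 11, 11, 11, 12, 12, 13, 13]
step 2: w=[0.5671, 0.1967, 0.1967, 0.0095, 0.0095, 0.0095, 0.0095, 0.0005, 0.0005, 0.0005, 0.0000, 0.0000, 0.0000, 0.0000]  mean=1.3627  Neff=2.5042  idx=[0, 0, 0, 0, 0, 0, 0, 0, 1, 1, 1, 2, 2, 2]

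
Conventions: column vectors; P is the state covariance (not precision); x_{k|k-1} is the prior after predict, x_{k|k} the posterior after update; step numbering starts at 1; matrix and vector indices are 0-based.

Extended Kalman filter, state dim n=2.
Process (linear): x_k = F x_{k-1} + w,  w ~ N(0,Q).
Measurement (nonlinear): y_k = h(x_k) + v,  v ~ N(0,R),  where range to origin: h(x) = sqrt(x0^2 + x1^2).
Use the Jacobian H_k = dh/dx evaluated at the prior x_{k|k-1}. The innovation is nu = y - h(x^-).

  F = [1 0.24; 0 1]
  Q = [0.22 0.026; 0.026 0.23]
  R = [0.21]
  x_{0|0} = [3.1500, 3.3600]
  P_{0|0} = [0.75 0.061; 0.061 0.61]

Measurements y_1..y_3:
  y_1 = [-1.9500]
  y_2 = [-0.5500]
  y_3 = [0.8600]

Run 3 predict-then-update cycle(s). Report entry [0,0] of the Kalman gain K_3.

K[0,0] = 0.4565

step 1: x^-=[3.9564, 3.3600]  P^-=[1.0344 0.2334; 0.2334 0.8400]  H_jac=[0.7622 0.6473]  S=[1.3933]  K=[0.6743; 0.5180]  nu=[-7.1406]  x^+=[-0.8588, -0.3385]  P^+=[0.4009 -0.2532; -0.2532 0.4662]
step 2: x^-=[-0.9401, -0.3385]  P^-=[0.5262 -0.1153; -0.1153 0.6962]  H_jac=[-0.9409 -0.3388]  S=[0.6821]  K=[-0.6684; -0.1867]  nu=[-1.5491]  x^+=[0.0954, -0.0493]  P^+=[0.2214 -0.2005; -0.2005 0.6724]
step 3: x^-=[0.0836, -0.0493]  P^-=[0.3839 -0.0131; -0.0131 0.9024]  H_jac=[0.8615 -0.5078]  S=[0.7390]  K=[0.4565; -0.6353]  nu=[0.7630]  x^+=[0.4319, -0.5340]  P^+=[0.2299 0.2012; 0.2012 0.6042]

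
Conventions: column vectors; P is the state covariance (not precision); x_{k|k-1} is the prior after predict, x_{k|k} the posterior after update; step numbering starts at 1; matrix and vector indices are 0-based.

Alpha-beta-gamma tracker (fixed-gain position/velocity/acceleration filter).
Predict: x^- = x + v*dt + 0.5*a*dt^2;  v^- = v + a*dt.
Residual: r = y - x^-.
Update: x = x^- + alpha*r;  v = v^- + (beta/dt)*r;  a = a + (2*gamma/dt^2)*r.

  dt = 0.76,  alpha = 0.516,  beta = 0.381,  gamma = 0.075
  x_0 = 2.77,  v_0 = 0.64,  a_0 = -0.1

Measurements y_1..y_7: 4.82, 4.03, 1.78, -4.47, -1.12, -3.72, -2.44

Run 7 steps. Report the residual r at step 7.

step 1: x_pred=3.2275  r=1.5925  x^+=4.0492  v^+=1.3623  a^+=0.3136
step 2: x_pred=5.1752  r=-1.1452  x^+=4.5843  v^+=1.0265  a^+=0.0162
step 3: x_pred=5.3691  r=-3.5891  x^+=3.5171  v^+=-0.7604  a^+=-0.9159
step 4: x_pred=2.6747  r=-7.1447  x^+=-1.0120  v^+=-5.0383  a^+=-2.7713
step 5: x_pred=-5.6414  r=4.5214  x^+=-3.3084  v^+=-4.8778  a^+=-1.5972
step 6: x_pred=-7.4768  r=3.7568  x^+=-5.5383  v^+=-4.2083  a^+=-0.6215
step 7: x_pred=-8.9161  r=6.4761  x^+=-5.5744  v^+=-1.4341  a^+=1.0603

resid = 6.4761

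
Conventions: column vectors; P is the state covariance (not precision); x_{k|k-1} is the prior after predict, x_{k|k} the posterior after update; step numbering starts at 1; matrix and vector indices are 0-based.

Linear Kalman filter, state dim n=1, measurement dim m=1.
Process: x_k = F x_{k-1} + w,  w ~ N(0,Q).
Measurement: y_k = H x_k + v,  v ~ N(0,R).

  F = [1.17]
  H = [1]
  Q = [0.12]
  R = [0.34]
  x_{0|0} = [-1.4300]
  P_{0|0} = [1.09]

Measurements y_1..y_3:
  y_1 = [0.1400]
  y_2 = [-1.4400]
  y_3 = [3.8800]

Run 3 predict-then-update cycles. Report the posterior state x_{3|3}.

step 1: x^-=[-1.6731]  P^-=[1.6121]  S=[1.9521]  K=[0.8258]  nu=[1.8131]  x^+=[-0.1758]  P^+=[0.2808]
step 2: x^-=[-0.2057]  P^-=[0.5044]  S=[0.8444]  K=[0.5973]  nu=[-1.2343]  x^+=[-0.9430]  P^+=[0.2031]
step 3: x^-=[-1.1033]  P^-=[0.3980]  S=[0.7380]  K=[0.5393]  nu=[4.9833]  x^+=[1.5842]  P^+=[0.1834]

x_post = [1.5842]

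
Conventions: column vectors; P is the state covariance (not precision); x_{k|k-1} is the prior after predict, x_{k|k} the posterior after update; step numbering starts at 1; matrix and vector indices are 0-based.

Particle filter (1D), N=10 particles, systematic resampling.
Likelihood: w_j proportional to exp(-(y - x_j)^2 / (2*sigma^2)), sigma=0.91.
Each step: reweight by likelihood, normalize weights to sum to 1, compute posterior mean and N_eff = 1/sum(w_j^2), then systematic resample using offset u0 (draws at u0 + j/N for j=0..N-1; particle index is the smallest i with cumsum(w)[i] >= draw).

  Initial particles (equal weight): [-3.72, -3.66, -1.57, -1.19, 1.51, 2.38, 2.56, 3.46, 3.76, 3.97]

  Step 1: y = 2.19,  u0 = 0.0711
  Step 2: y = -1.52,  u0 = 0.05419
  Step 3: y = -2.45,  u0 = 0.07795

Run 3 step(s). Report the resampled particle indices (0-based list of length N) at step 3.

resampled_idx = [0, 1, 2, 3, 4, 5, 6, 7, 7, 8]

step 1: w=[0.0000, 0.0000, 0.0001, 0.0003, 0.2220, 0.2871, 0.2702, 0.1108, 0.0662, 0.0433]  mean=2.5142  Neff=4.4793  idx=[4, 4, 5, 5, 5, 6, 6, 6, 7, 9]
step 2: w=[0.4735, 0.4735, 0.0124, 0.0124, 0.0124, 0.0052, 0.0052, 0.0052, 0.0000, 0.0000]  mean=1.5590  Neff=2.2273  idx=[0, 0, 0, 0, 0, 1, 1, 1, 1, 2]
step 3: w=[0.1110, 0.1110, 0.1110, 0.1110, 0.1110, 0.1110, 0.1110, 0.1110, 0.1110, 0.0011]  mean=1.5110  Neff=9.0197  idx=[0, 1, 2, 3, 4, 5, 6, 7, 7, 8]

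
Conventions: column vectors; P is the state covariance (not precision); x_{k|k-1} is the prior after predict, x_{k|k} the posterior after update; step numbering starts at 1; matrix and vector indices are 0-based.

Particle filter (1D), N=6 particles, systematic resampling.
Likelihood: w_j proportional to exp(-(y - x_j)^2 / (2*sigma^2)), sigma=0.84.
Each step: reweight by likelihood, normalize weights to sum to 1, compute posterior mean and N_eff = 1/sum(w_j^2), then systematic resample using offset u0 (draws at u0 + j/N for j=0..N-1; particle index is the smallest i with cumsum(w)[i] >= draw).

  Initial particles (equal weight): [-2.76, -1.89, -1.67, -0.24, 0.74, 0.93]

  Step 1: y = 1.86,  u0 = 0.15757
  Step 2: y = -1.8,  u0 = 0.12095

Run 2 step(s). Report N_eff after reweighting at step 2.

step 1: w=[0.0000, 0.0000, 0.0001, 0.0441, 0.4123, 0.5434]  mean=0.7996  Neff=2.1402  idx=[4, 4, 5, 5, 5, 5]
step 2: w=[0.2520, 0.2520, 0.1240, 0.1240, 0.1240, 0.1240]  mean=0.8342  Neff=5.3040  idx=[0, 1, 1, 2, 4, 5]

N_eff = 5.3040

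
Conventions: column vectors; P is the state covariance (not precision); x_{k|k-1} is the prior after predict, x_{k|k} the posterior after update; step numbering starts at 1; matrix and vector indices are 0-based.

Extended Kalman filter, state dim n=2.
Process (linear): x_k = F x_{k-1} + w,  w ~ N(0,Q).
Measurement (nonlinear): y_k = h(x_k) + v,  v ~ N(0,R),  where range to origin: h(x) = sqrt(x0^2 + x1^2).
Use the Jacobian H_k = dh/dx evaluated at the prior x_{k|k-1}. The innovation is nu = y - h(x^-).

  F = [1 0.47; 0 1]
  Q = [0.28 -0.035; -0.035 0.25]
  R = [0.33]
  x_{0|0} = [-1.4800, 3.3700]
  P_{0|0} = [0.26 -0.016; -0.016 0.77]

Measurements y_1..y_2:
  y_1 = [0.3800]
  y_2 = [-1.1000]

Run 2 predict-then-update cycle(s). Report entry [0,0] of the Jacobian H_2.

H_jac[0,0] = -0.0847

step 1: x^-=[0.1039, 3.3700]  P^-=[0.6951 0.3109; 0.3109 1.0200]  H_jac=[0.0308 0.9995]  S=[1.3688]  K=[0.2427; 0.7518]  nu=[-2.9916]  x^+=[-0.6221, 1.1209]  P^+=[0.6144 0.0612; 0.0612 0.2463]
step 2: x^-=[-0.0952, 1.1209]  P^-=[1.0064 0.1419; 0.1419 0.4963]  H_jac=[-0.0847 0.9964]  S=[0.8060]  K=[0.0698; 0.5986]  nu=[-2.2250]  x^+=[-0.2505, -0.2110]  P^+=[1.0024 0.1083; 0.1083 0.2075]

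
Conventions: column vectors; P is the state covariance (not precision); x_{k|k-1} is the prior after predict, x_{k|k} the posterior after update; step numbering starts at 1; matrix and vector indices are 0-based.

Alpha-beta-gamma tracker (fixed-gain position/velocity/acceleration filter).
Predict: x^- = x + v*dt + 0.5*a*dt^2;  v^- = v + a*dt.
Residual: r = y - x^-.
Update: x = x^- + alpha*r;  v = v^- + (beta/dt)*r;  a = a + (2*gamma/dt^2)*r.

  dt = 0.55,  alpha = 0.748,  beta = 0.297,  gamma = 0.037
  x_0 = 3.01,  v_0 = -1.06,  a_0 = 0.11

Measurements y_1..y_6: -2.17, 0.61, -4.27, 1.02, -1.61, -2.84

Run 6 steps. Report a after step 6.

a_post = 0.3226

step 1: x_pred=2.4436  r=-4.6136  x^+=-1.0074  v^+=-3.4909  a^+=-1.0186
step 2: x_pred=-3.0814  r=3.6914  x^+=-0.3202  v^+=-2.0577  a^+=-0.1156
step 3: x_pred=-1.4695  r=-2.8005  x^+=-3.5643  v^+=-3.6336  a^+=-0.8007
step 4: x_pred=-5.6839  r=6.7039  x^+=-0.6694  v^+=-0.4539  a^+=0.8393
step 5: x_pred=-0.7921  r=-0.8179  x^+=-1.4039  v^+=-0.4340  a^+=0.6392
step 6: x_pred=-1.5459  r=-1.2941  x^+=-2.5139  v^+=-0.7813  a^+=0.3226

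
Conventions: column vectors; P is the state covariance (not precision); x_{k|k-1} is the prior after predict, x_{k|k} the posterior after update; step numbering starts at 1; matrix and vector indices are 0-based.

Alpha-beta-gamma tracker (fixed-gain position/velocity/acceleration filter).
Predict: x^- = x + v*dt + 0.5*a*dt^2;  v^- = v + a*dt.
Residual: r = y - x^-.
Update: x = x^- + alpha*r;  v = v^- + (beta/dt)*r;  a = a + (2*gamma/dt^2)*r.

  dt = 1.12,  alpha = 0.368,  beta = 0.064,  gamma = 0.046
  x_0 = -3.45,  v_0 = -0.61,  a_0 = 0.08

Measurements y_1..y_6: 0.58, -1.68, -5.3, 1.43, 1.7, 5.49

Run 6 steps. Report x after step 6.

x_post = 3.9806

step 1: x_pred=-4.0830  r=4.6630  x^+=-2.3670  v^+=-0.2539  a^+=0.4220
step 2: x_pred=-2.3868  r=0.7068  x^+=-2.1267  v^+=0.2591  a^+=0.4738
step 3: x_pred=-1.5393  r=-3.7607  x^+=-2.9233  v^+=0.5749  a^+=0.1980
step 4: x_pred=-2.1552  r=3.5852  x^+=-0.8358  v^+=1.0015  a^+=0.4610
step 5: x_pred=0.5750  r=1.1250  x^+=0.9890  v^+=1.5821  a^+=0.5435
step 6: x_pred=3.1018  r=2.3882  x^+=3.9806  v^+=2.3272  a^+=0.7186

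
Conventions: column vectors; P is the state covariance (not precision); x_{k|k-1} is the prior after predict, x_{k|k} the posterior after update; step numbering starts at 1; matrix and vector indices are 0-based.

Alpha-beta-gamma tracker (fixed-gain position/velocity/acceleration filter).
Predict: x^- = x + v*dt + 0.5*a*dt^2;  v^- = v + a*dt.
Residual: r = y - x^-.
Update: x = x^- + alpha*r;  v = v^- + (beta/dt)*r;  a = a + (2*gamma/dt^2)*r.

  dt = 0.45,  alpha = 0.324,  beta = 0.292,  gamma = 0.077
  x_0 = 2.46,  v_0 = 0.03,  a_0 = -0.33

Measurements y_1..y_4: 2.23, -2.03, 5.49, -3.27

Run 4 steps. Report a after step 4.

a_post = -1.9699

step 1: x_pred=2.4401  r=-0.2101  x^+=2.3720  v^+=-0.2548  a^+=-0.4898
step 2: x_pred=2.2078  r=-4.2378  x^+=0.8347  v^+=-3.2251  a^+=-3.7126
step 3: x_pred=-0.9924  r=6.4824  x^+=1.1079  v^+=-0.6893  a^+=1.2173
step 4: x_pred=0.9209  r=-4.1909  x^+=-0.4369  v^+=-2.8610  a^+=-1.9699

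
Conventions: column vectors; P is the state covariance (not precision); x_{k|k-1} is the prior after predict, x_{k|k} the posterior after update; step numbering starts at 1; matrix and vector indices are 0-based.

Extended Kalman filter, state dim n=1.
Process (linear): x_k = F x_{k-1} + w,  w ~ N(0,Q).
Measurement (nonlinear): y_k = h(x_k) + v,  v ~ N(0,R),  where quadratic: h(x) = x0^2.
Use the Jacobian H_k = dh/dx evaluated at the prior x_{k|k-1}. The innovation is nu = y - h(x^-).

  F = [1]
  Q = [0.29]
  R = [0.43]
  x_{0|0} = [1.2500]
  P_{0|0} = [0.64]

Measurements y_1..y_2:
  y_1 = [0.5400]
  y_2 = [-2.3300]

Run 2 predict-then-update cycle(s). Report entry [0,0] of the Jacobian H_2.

step 1: x^-=[1.2500]  P^-=[0.9300]  H_jac=[2.5000]  S=[6.2425]  K=[0.3724]  nu=[-1.0225]  x^+=[0.8692]  P^+=[0.0641]
step 2: x^-=[0.8692]  P^-=[0.3541]  H_jac=[1.7383]  S=[1.4999]  K=[0.4103]  nu=[-3.0855]  x^+=[-0.3969]  P^+=[0.1015]

H_jac[0,0] = 1.7383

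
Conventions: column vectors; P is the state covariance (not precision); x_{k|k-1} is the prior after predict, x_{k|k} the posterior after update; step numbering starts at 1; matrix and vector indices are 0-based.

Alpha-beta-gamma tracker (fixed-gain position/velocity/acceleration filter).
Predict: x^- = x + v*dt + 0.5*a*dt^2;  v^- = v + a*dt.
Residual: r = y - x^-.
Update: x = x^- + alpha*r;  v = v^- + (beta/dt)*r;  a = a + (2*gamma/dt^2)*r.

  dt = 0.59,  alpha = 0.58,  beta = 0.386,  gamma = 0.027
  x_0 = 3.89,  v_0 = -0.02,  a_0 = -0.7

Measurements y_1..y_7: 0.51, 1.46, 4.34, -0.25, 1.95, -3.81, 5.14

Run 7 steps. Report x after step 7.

step 1: x_pred=3.7564  r=-3.2464  x^+=1.8735  v^+=-2.5569  a^+=-1.2036
step 2: x_pred=0.1554  r=1.3046  x^+=0.9121  v^+=-2.4135  a^+=-1.0012
step 3: x_pred=-0.6862  r=5.0262  x^+=2.2290  v^+=0.2841  a^+=-0.2215
step 4: x_pred=2.3581  r=-2.6081  x^+=0.8454  v^+=-1.5529  a^+=-0.6261
step 5: x_pred=-0.1798  r=2.1298  x^+=1.0555  v^+=-0.5289  a^+=-0.2957
step 6: x_pred=0.6919  r=-4.5019  x^+=-1.9192  v^+=-3.6487  a^+=-0.9941
step 7: x_pred=-4.2450  r=9.3850  x^+=1.1983  v^+=1.9047  a^+=0.4618

x_post = 1.1983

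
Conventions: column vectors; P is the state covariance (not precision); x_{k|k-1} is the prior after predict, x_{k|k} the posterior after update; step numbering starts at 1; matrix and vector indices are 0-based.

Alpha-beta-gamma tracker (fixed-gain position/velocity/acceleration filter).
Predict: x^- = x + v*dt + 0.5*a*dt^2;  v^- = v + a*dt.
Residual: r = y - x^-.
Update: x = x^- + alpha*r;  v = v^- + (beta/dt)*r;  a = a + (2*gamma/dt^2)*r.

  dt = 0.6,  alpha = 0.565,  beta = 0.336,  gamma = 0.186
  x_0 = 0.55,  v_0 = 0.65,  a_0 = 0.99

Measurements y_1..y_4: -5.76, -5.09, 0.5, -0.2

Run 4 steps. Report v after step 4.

step 1: x_pred=1.1182  r=-6.8782  x^+=-2.7680  v^+=-2.6078  a^+=-6.1175
step 2: x_pred=-5.4338  r=0.3438  x^+=-5.2396  v^+=-6.0857  a^+=-5.7622
step 3: x_pred=-9.9282  r=10.4282  x^+=-4.0363  v^+=-3.7033  a^+=5.0136
step 4: x_pred=-5.3558  r=5.1558  x^+=-2.4428  v^+=2.1921  a^+=10.3412

v_post = 2.1921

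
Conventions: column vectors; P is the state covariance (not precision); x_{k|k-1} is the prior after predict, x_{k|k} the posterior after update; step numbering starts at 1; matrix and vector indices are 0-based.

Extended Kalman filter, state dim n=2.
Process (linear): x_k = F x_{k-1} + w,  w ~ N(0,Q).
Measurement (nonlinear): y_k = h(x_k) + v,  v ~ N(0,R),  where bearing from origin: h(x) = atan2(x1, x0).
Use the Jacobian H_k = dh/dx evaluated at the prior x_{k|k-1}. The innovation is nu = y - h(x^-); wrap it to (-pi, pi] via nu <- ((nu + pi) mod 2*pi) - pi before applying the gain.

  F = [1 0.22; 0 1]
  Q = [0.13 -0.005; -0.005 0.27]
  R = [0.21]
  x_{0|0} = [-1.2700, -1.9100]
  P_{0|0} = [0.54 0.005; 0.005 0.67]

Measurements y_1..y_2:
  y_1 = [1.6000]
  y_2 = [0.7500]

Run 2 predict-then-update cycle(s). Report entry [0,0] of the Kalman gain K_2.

step 1: x^-=[-1.6902, -1.9100]  P^-=[0.7046 0.1474; 0.1474 0.9400]  H_jac=[0.2936 -0.2598]  S=[0.3117]  K=[0.5409; -0.6447]  nu=[-2.3880]  x^+=[-2.9817, -0.3705]  P^+=[0.6134 0.2561; 0.2561 0.8104]
step 2: x^-=[-3.0633, -0.3705]  P^-=[0.8953 0.4294; 0.4294 1.0804]  H_jac=[0.0389 -0.3217]  S=[0.3124]  K=[-0.3307; -1.0591]  nu=[-2.5120]  x^+=[-2.2327, 2.2899]  P^+=[0.8612 0.3200; 0.3200 0.7300]

K[0,0] = -0.3307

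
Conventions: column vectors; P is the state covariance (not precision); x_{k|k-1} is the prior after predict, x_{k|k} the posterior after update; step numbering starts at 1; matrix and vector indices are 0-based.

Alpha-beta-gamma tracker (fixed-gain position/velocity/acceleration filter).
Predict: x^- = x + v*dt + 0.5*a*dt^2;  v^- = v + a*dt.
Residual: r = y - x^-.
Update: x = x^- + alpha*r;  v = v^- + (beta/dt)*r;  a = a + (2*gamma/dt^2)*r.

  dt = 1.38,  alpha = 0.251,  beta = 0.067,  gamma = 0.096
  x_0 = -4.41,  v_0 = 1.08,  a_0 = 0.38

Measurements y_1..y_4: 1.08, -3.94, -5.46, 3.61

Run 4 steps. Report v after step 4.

v_post = 1.3166

step 1: x_pred=-2.5578  r=3.6378  x^+=-1.6447  v^+=1.7810  a^+=0.7468
step 2: x_pred=1.5242  r=-5.4642  x^+=0.1527  v^+=2.5462  a^+=0.1959
step 3: x_pred=3.8530  r=-9.3130  x^+=1.5154  v^+=2.3644  a^+=-0.7431
step 4: x_pred=4.0707  r=-0.4607  x^+=3.9551  v^+=1.3166  a^+=-0.7895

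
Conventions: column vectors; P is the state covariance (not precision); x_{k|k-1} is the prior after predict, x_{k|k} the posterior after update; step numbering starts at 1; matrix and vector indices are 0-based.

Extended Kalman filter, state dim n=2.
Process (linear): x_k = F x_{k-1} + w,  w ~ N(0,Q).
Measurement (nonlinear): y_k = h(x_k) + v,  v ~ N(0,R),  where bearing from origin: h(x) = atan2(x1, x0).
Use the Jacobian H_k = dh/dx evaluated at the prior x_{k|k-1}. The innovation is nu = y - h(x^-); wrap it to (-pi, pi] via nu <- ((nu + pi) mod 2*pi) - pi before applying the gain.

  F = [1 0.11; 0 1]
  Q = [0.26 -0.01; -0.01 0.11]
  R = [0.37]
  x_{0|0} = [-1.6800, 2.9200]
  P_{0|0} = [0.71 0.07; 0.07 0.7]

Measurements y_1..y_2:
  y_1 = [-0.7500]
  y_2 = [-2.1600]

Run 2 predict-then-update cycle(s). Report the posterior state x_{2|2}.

step 1: x^-=[-1.3588, 2.9200]  P^-=[0.9939 0.1370; 0.1370 0.8100]  H_jac=[-0.2815 -0.1310]  S=[0.4728]  K=[-0.6298; -0.3060]  nu=[-2.7563]  x^+=[0.3770, 3.7635]  P^+=[0.8064 0.0459; 0.0459 0.7657]
step 2: x^-=[0.7910, 3.7635]  P^-=[1.0857 0.1201; 0.1201 0.8757]  H_jac=[-0.2545 0.0535]  S=[0.4395]  K=[-0.6140; 0.0370]  nu=[2.7596]  x^+=[-0.9032, 3.8656]  P^+=[0.9200 0.1301; 0.1301 0.8751]

x_post = [-0.9032, 3.8656]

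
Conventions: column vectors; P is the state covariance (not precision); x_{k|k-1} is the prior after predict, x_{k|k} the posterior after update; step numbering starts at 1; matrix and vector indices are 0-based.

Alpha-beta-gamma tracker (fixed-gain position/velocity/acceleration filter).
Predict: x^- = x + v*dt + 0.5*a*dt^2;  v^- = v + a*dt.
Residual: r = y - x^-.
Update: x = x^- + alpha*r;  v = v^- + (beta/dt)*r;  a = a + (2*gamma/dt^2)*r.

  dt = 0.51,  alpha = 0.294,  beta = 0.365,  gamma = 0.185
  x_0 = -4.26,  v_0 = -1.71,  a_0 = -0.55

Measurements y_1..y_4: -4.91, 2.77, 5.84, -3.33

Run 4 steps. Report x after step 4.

x_post = 7.5709

step 1: x_pred=-5.2036  r=0.2936  x^+=-5.1173  v^+=-1.7804  a^+=-0.1323
step 2: x_pred=-6.0425  r=8.8125  x^+=-3.4516  v^+=4.4591  a^+=12.4037
step 3: x_pred=0.4357  r=5.4043  x^+=2.0245  v^+=14.6529  a^+=20.0916
step 4: x_pred=12.1104  r=-15.4404  x^+=7.5709  v^+=13.8491  a^+=-1.8729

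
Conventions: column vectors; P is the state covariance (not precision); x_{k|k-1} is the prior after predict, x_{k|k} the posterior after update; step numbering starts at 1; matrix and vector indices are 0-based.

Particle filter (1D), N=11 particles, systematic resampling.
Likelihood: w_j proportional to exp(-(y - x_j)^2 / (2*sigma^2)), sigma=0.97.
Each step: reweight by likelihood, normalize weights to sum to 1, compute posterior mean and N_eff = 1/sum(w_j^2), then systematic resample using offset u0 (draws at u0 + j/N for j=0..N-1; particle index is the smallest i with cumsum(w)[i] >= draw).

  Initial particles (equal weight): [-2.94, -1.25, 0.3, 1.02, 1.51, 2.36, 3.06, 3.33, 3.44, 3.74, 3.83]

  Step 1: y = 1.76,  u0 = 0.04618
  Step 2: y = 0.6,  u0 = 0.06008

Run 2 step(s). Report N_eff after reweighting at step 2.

step 1: w=[0.0000, 0.0020, 0.0806, 0.1870, 0.2419, 0.2065, 0.1019, 0.0675, 0.0558, 0.0311, 0.0257]  mean=2.0083  Neff=6.1609  idx=[2, 3, 3, 4, 4, 4, 5, 5, 6, 7, 9]
step 2: w=[0.1849, 0.1766, 0.1766, 0.1249, 0.1249, 0.1249, 0.0374, 0.0374, 0.0078, 0.0037, 0.0010]  mean=1.1979  Neff=6.8397  idx=[0, 0, 1, 1, 2, 2, 3, 4, 4, 5, 7]

N_eff = 6.8397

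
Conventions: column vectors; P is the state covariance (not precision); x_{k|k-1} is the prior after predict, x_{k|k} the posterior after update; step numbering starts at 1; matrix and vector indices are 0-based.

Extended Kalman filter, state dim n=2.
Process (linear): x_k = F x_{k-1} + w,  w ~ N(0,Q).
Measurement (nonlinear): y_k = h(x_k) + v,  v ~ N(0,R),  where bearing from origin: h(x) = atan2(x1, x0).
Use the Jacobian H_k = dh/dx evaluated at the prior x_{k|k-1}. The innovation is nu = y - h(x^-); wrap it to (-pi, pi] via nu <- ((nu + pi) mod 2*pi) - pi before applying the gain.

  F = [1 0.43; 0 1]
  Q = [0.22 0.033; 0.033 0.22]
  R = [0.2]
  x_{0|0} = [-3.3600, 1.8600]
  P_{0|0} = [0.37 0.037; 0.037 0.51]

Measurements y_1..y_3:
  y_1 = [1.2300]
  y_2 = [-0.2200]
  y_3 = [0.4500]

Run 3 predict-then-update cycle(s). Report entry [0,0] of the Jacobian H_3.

H_jac[0,0] = -0.1479

step 1: x^-=[-2.5602, 1.8600]  P^-=[0.7161 0.2893; 0.2893 0.7300]  H_jac=[-0.1857 -0.2557]  S=[0.2999]  K=[-0.6901; -0.8015]  nu=[-1.2833]  x^+=[-1.6745, 2.8886]  P^+=[0.5733 0.1234; 0.1234 0.5374]
step 2: x^-=[-0.4325, 2.8886]  P^-=[0.9988 0.3875; 0.3875 0.7574]  H_jac=[-0.3386 -0.0507]  S=[0.3298]  K=[-1.0851; -0.5143]  nu=[-1.9394]  x^+=[1.6720, 3.8860]  P^+=[0.6105 0.2034; 0.2034 0.6701]
step 3: x^-=[3.3430, 3.8860]  P^-=[1.1294 0.5246; 0.5246 0.8901]  H_jac=[-0.1479 0.1272]  S=[0.2194]  K=[-0.4571; 0.1626]  nu=[-0.4104]  x^+=[3.5306, 3.8193]  P^+=[1.0835 0.5409; 0.5409 0.8843]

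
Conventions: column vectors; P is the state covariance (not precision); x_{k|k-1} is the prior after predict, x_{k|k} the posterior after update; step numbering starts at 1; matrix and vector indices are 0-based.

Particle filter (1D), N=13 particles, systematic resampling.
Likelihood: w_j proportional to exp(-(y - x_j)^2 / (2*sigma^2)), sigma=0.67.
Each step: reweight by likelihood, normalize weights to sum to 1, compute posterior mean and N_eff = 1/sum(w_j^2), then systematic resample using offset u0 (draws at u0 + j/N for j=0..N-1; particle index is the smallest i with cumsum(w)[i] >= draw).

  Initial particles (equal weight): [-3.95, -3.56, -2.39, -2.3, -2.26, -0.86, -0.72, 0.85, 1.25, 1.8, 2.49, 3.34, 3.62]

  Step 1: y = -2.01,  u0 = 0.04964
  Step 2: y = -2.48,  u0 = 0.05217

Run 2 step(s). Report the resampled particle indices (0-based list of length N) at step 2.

step 1: w=[0.0048, 0.0218, 0.2690, 0.2877, 0.2947, 0.0724, 0.0495, 0.0000, 0.0000, 0.0000, 0.0000, 0.0000, 0.0000]  mean=-2.1651  Neff=3.9964  idx=[2, 2, 2, 2, 3, 3, 3, 4, 4, 4, 4, 5, 6]
step 2: w=[0.0923, 0.0923, 0.0923, 0.0923, 0.0899, 0.0899, 0.0899, 0.0883, 0.0883, 0.0883, 0.0883, 0.0050, 0.0030]  mean=-2.3072  Neff=11.1690  idx=[0, 1, 2, 3, 3, 4, 5, 6, 7, 8, 9, 9, 10]

resampled_idx = [0, 1, 2, 3, 3, 4, 5, 6, 7, 8, 9, 9, 10]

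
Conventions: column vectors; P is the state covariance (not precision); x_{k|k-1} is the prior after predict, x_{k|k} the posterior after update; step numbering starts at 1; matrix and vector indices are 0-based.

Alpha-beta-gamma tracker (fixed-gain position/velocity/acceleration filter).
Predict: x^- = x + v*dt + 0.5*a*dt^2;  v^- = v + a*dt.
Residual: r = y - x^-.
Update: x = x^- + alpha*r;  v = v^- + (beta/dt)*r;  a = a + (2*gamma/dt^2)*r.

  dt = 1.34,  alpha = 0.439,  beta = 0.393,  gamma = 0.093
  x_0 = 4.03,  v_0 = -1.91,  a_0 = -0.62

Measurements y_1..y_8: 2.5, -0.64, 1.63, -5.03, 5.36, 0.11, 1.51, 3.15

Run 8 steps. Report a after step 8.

step 1: x_pred=0.9140  r=1.5860  x^+=1.6102  v^+=-2.2756  a^+=-0.4557
step 2: x_pred=-1.8483  r=1.2083  x^+=-1.3178  v^+=-2.5319  a^+=-0.3305
step 3: x_pred=-5.0074  r=6.6374  x^+=-2.0936  v^+=-1.0282  a^+=0.3570
step 4: x_pred=-3.1509  r=-1.8791  x^+=-3.9758  v^+=-1.1010  a^+=0.1623
step 5: x_pred=-5.3054  r=10.6654  x^+=-0.6233  v^+=2.2445  a^+=1.2671
step 6: x_pred=3.5221  r=-3.4121  x^+=2.0242  v^+=2.9418  a^+=0.9137
step 7: x_pred=6.7865  r=-5.2765  x^+=4.4701  v^+=2.6186  a^+=0.3671
step 8: x_pred=8.3087  r=-5.1587  x^+=6.0440  v^+=1.5976  a^+=-0.1673

a_post = -0.1673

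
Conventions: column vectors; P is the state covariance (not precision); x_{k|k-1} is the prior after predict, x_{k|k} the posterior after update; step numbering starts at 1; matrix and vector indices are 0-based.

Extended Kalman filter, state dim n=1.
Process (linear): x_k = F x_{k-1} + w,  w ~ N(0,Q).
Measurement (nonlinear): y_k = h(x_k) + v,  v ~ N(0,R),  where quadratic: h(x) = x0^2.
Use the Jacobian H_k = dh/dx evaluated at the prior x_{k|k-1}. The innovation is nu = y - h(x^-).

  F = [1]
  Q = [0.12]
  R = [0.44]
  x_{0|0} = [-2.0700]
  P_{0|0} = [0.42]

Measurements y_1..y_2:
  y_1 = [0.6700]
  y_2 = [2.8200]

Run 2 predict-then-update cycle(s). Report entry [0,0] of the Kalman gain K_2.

step 1: x^-=[-2.0700]  P^-=[0.5400]  H_jac=[-4.1400]  S=[9.6954]  K=[-0.2306]  nu=[-3.6149]  x^+=[-1.2365]  P^+=[0.0245]
step 2: x^-=[-1.2365]  P^-=[0.1445]  H_jac=[-2.4729]  S=[1.3237]  K=[-0.2700]  nu=[1.2912]  x^+=[-1.5850]  P^+=[0.0480]

K[0,0] = -0.2700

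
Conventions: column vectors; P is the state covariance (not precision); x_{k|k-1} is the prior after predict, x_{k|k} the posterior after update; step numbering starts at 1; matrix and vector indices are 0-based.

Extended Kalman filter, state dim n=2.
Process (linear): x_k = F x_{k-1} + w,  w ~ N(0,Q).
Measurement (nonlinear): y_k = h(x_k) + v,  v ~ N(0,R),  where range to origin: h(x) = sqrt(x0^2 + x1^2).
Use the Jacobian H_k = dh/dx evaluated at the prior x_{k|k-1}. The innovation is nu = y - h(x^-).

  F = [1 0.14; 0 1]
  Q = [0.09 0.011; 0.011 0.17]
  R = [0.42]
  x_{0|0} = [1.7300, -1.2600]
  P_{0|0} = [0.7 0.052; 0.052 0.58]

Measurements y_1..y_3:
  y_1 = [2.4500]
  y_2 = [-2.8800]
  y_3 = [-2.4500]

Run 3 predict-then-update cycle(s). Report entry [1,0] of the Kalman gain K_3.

step 1: x^-=[1.5536, -1.2600]  P^-=[0.8159 0.1442; 0.1442 0.7500]  H_jac=[0.7767 -0.6299]  S=[1.0687]  K=[0.5080; -0.3373]  nu=[0.4497]  x^+=[1.7820, -1.4117]  P^+=[0.5401 0.3273; 0.3273 0.6284]
step 2: x^-=[1.5844, -1.4117]  P^-=[0.7341 0.4263; 0.4263 0.7984]  H_jac=[0.7466 -0.6652]  S=[0.7591]  K=[0.3485; -0.2804]  nu=[-5.0021]  x^+=[-0.1587, -0.0090]  P^+=[0.6419 0.5005; 0.5005 0.7387]
step 3: x^-=[-0.1600, -0.0090]  P^-=[0.8865 0.6149; 0.6149 0.9087]  H_jac=[-0.9984 -0.0560]  S=[1.3754]  K=[-0.6686; -0.4834]  nu=[-2.6102]  x^+=[1.5852, 1.2527]  P^+=[0.2717 0.1704; 0.1704 0.5874]

K[1,0] = -0.4834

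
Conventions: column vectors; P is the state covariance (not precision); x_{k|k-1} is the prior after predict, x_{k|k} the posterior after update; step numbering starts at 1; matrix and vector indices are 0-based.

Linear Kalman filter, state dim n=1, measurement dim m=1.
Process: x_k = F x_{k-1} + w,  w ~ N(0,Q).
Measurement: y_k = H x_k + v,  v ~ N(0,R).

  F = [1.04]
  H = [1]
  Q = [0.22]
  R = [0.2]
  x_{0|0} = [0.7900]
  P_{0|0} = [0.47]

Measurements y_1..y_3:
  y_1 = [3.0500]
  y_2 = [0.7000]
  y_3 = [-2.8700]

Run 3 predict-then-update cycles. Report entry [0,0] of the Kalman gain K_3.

step 1: x^-=[0.8216]  P^-=[0.7284]  S=[0.9284]  K=[0.7846]  nu=[2.2284]  x^+=[2.5699]  P^+=[0.1569]
step 2: x^-=[2.6727]  P^-=[0.3897]  S=[0.5897]  K=[0.6609]  nu=[-1.9727]  x^+=[1.3690]  P^+=[0.1322]
step 3: x^-=[1.4238]  P^-=[0.3630]  S=[0.5630]  K=[0.6447]  nu=[-4.2938]  x^+=[-1.3446]  P^+=[0.1289]

K[0,0] = 0.6447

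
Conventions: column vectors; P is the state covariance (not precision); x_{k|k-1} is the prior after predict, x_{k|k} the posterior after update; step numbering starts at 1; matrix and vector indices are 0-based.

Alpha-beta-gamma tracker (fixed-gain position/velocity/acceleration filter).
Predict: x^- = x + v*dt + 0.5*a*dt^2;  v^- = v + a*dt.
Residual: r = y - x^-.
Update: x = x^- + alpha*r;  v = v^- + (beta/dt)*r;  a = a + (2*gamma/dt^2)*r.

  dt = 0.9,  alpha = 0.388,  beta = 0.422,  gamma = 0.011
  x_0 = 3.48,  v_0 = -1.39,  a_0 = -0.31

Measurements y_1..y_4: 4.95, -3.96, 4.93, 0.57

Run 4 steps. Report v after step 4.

v_post = 0.0622

step 1: x_pred=2.1035  r=2.8466  x^+=3.2079  v^+=-0.3343  a^+=-0.2327
step 2: x_pred=2.8128  r=-6.7728  x^+=0.1850  v^+=-3.7194  a^+=-0.4166
step 3: x_pred=-3.3312  r=8.2612  x^+=-0.1259  v^+=-0.2208  a^+=-0.1923
step 4: x_pred=-0.4024  r=0.9724  x^+=-0.0251  v^+=0.0622  a^+=-0.1658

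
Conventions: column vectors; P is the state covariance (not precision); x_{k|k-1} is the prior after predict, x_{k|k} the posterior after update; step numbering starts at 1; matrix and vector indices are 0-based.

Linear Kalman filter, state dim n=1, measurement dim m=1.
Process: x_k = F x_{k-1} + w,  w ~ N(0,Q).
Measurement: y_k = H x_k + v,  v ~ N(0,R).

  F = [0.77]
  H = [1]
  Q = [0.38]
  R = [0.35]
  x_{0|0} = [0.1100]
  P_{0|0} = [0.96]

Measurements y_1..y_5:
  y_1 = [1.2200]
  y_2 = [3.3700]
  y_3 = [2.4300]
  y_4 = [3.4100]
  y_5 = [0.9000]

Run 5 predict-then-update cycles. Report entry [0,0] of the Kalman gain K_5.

step 1: x^-=[0.0847]  P^-=[0.9492]  S=[1.2992]  K=[0.7306]  nu=[1.1353]  x^+=[0.9142]  P^+=[0.2557]
step 2: x^-=[0.7039]  P^-=[0.5316]  S=[0.8816]  K=[0.6030]  nu=[2.6661]  x^+=[2.3116]  P^+=[0.2110]
step 3: x^-=[1.7799]  P^-=[0.5051]  S=[0.8551]  K=[0.5907]  nu=[0.6501]  x^+=[2.1639]  P^+=[0.2067]
step 4: x^-=[1.6662]  P^-=[0.5026]  S=[0.8526]  K=[0.5895]  nu=[1.7438]  x^+=[2.6941]  P^+=[0.2063]
step 5: x^-=[2.0745]  P^-=[0.5023]  S=[0.8523]  K=[0.5894]  nu=[-1.1745]  x^+=[1.3823]  P^+=[0.2063]

K[0,0] = 0.5894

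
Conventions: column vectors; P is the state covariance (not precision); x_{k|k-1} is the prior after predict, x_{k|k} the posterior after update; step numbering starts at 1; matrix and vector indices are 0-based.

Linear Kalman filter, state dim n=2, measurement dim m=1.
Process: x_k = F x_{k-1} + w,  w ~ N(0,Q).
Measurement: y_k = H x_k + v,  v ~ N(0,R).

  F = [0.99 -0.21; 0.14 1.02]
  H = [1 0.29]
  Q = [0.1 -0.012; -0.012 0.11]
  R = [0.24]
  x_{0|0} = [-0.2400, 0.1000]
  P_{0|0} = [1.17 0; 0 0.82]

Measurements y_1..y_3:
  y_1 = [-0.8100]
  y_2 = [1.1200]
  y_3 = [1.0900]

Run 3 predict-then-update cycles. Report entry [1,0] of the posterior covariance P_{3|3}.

step 1: x^-=[-0.2586, 0.0684]  P^-=[1.2829 -0.0255; -0.0255 0.9861]  S=[1.5910]  K=[0.8017; 0.1637]  nu=[-0.5712]  x^+=[-0.7165, -0.0251]  P^+=[0.2603 -0.2343; -0.2343 0.9434]
step 2: x^-=[-0.7041, -0.1259]  P^-=[0.4942 -0.4077; -0.4077 1.0297]  S=[0.5843]  K=[0.6434; -0.1867]  nu=[1.8606]  x^+=[0.4930, -0.4733]  P^+=[0.2523 -0.3375; -0.3375 1.0094]
step 3: x^-=[0.5875, -0.4137]  P^-=[0.5321 -0.5241; -0.5241 1.0687]  S=[0.5580]  K=[0.6812; -0.3839]  nu=[0.6225]  x^+=[1.0116, -0.6527]  P^+=[0.2732 -0.3782; -0.3782 0.9864]

P_post[1,0] = -0.3782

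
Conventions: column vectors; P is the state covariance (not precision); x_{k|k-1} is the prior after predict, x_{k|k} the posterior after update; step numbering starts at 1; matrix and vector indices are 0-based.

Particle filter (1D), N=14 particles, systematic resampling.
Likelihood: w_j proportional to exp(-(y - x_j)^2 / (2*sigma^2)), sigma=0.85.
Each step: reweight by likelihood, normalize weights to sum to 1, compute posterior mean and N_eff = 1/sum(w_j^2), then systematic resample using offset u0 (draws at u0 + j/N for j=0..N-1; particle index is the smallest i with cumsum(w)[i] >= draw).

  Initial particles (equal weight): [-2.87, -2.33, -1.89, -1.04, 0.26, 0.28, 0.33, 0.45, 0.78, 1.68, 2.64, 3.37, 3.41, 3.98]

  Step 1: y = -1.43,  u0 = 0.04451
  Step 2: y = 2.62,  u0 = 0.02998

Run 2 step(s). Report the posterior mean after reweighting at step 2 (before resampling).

post_mean = 0.3760

step 1: w=[0.0772, 0.1852, 0.2802, 0.2920, 0.0449, 0.0429, 0.0380, 0.0281, 0.0110, 0.0004, 0.0000, 0.0000, 0.0000, 0.0000]  mean=-1.4282  Neff=4.7565  idx=[0, 1, 1, 1, 2, 2, 2, 3, 3, 3, 3, 3, 5, 7]
step 2: w=[0.0000, 0.0000, 0.0000, 0.0000, 0.0000, 0.0000, 0.0000, 0.0015, 0.0015, 0.0015, 0.0015, 0.0015, 0.3675, 0.6248]  mean=0.3760  Neff=1.9032  idx=[12, 12, 12, 12, 12, 13, 13, 13, 13, 13, 13, 13, 13, 13]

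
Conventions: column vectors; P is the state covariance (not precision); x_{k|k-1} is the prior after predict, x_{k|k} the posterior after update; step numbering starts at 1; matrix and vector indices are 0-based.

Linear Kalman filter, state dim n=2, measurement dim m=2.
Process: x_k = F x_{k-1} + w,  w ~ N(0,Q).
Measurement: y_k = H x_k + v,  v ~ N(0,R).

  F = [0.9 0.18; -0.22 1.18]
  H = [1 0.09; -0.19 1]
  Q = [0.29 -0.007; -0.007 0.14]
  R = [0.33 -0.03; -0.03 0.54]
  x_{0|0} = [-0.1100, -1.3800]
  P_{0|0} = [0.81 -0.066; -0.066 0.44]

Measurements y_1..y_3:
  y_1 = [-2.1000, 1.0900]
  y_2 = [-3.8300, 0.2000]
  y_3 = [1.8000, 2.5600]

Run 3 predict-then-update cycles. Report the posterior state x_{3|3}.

step 1: x^-=[-0.3474, -1.6042]  P^-=[0.9390 -0.1414; -0.1414 0.8261]  S=[1.2502 -0.2730; -0.2730 1.4538]  K=[0.7225 -0.0843; 0.0777 0.6013]  nu=[-1.6082, 2.6282]  x^+=[-1.7308, -0.1487]  P^+=[0.2428 -0.0211; -0.0211 0.3184]
step 2: x^-=[-1.5845, 0.2053]  P^-=[0.4902 -0.0090; -0.0090 0.6060]  S=[0.8235 -0.0774; -0.0774 1.1671]  K=[0.5897 -0.0484; 0.1049 0.5277]  nu=[-2.2640, -0.3064]  x^+=[-2.9048, -0.1939]  P^+=[0.1966 -0.0065; -0.0065 0.2806]
step 3: x^-=[-2.6493, 0.4102]  P^-=[0.4563 0.0071; 0.0071 0.5435]  S=[0.7920 -0.0608; -0.0608 1.0973]  K=[0.5738 -0.0408; 0.1091 0.5001]  nu=[4.4123, 1.6464]  x^+=[-0.1845, 1.7151]  P^+=[0.1908 -0.0030; -0.0030 0.2662]

x_post = [-0.1845, 1.7151]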